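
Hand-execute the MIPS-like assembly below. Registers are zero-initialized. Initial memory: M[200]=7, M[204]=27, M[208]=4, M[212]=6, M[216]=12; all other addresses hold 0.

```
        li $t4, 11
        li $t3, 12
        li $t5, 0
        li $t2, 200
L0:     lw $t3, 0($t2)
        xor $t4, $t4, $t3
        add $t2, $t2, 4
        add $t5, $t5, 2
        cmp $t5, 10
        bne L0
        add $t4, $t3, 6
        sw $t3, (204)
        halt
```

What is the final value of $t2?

li $t4, 11 → $t4=11
li $t3, 12 → $t3=12
li $t5, 0 → $t5=0
li $t2, 200 → $t2=200
lw $t3, 0($t2) → $t3=M[200]=7
xor $t4, $t4, $t3 → $t4=11^7=12
add $t2, $t2, 4 → $t2=200+4=204
add $t5, $t5, 2 → $t5=0+2=2
cmp $t5, 10  (cmp 2,10)
bne L0: taken
lw $t3, 0($t2) → $t3=M[204]=27
xor $t4, $t4, $t3 → $t4=12^27=23
add $t2, $t2, 4 → $t2=204+4=208
add $t5, $t5, 2 → $t5=2+2=4
cmp $t5, 10  (cmp 4,10)
bne L0: taken
lw $t3, 0($t2) → $t3=M[208]=4
xor $t4, $t4, $t3 → $t4=23^4=19
add $t2, $t2, 4 → $t2=208+4=212
add $t5, $t5, 2 → $t5=4+2=6
cmp $t5, 10  (cmp 6,10)
bne L0: taken
lw $t3, 0($t2) → $t3=M[212]=6
xor $t4, $t4, $t3 → $t4=19^6=21
add $t2, $t2, 4 → $t2=212+4=216
add $t5, $t5, 2 → $t5=6+2=8
cmp $t5, 10  (cmp 8,10)
bne L0: taken
lw $t3, 0($t2) → $t3=M[216]=12
xor $t4, $t4, $t3 → $t4=21^12=25
add $t2, $t2, 4 → $t2=216+4=220
add $t5, $t5, 2 → $t5=8+2=10
cmp $t5, 10  (cmp 10,10)
bne L0: not taken
add $t4, $t3, 6 → $t4=12+6=18
sw $t3, (204) → M[204]=12
halt.

220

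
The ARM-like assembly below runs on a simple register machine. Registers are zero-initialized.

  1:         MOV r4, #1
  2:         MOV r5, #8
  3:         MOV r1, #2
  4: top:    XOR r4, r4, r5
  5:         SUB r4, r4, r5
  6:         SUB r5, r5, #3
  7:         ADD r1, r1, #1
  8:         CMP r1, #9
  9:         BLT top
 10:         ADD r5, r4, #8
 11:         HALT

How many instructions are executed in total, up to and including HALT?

after MOV r4, #1: r4=1
after MOV r5, #8: r5=8
after MOV r1, #2: r1=2
after XOR r4, r4, r5: r4=1^8=9
after SUB r4, r4, r5: r4=9-8=1
after SUB r5, r5, #3: r5=8-3=5
after ADD r1, r1, #1: r1=2+1=3
CMP r1, #9  (cmp 3,9)
BLT top: taken
after XOR r4, r4, r5: r4=1^5=4
after SUB r4, r4, r5: r4=4-5=-1
after SUB r5, r5, #3: r5=5-3=2
after ADD r1, r1, #1: r1=3+1=4
CMP r1, #9  (cmp 4,9)
BLT top: taken
after XOR r4, r4, r5: r4=(-1)^2=-3
after SUB r4, r4, r5: r4=(-3)-2=-5
after SUB r5, r5, #3: r5=2-3=-1
after ADD r1, r1, #1: r1=4+1=5
CMP r1, #9  (cmp 5,9)
BLT top: taken
after XOR r4, r4, r5: r4=(-5)^(-1)=4
after SUB r4, r4, r5: r4=4-(-1)=5
after SUB r5, r5, #3: r5=(-1)-3=-4
after ADD r1, r1, #1: r1=5+1=6
CMP r1, #9  (cmp 6,9)
BLT top: taken
after XOR r4, r4, r5: r4=5^(-4)=-7
after SUB r4, r4, r5: r4=(-7)-(-4)=-3
after SUB r5, r5, #3: r5=(-4)-3=-7
after ADD r1, r1, #1: r1=6+1=7
CMP r1, #9  (cmp 7,9)
BLT top: taken
after XOR r4, r4, r5: r4=(-3)^(-7)=4
after SUB r4, r4, r5: r4=4-(-7)=11
after SUB r5, r5, #3: r5=(-7)-3=-10
after ADD r1, r1, #1: r1=7+1=8
CMP r1, #9  (cmp 8,9)
BLT top: taken
after XOR r4, r4, r5: r4=11^(-10)=-3
after SUB r4, r4, r5: r4=(-3)-(-10)=7
after SUB r5, r5, #3: r5=(-10)-3=-13
after ADD r1, r1, #1: r1=8+1=9
CMP r1, #9  (cmp 9,9)
BLT top: not taken
after ADD r5, r4, #8: r5=7+8=15
halt.
Total executed instructions: 47.

47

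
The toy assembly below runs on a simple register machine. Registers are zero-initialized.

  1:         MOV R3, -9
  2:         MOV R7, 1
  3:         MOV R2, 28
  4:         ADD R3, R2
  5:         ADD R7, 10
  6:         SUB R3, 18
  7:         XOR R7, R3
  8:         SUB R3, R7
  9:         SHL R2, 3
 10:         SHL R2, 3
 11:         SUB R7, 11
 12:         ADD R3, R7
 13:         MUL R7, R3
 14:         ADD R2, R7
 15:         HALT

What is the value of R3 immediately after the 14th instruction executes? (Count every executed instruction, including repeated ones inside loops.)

MOV R3, -9 → R3=-9
MOV R7, 1 → R7=1
MOV R2, 28 → R2=28
ADD R3, R2 → R3=(-9)+28=19
ADD R7, 10 → R7=1+10=11
SUB R3, 18 → R3=19-18=1
XOR R7, R3 → R7=11^1=10
SUB R3, R7 → R3=1-10=-9
SHL R2, 3 → R2=28<<3=224
SHL R2, 3 → R2=224<<3=1792
SUB R7, 11 → R7=10-11=-1
ADD R3, R7 → R3=(-9)+(-1)=-10
MUL R7, R3 → R7=(-1)*(-10)=10
ADD R2, R7 → R2=1792+10=1802
After step 14: R3 = -10.

-10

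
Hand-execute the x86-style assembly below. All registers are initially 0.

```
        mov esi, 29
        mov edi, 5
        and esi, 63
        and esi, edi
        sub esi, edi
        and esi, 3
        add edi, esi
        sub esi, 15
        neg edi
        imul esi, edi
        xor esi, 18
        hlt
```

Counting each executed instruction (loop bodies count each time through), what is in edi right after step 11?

-5

mov esi, 29 → esi=29
mov edi, 5 → edi=5
and esi, 63 → esi=29&63=29
and esi, edi → esi=29&5=5
sub esi, edi → esi=5-5=0
and esi, 3 → esi=0&3=0
add edi, esi → edi=5+0=5
sub esi, 15 → esi=0-15=-15
neg edi → edi=-(5)=-5
imul esi, edi → esi=(-15)*(-5)=75
xor esi, 18 → esi=75^18=89
After step 11: edi = -5.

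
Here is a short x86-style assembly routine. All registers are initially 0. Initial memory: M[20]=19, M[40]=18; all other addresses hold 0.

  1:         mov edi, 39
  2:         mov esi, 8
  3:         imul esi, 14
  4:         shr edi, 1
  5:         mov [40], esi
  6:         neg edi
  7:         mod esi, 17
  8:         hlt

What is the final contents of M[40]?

112

mov edi, 39 → edi=39
mov esi, 8 → esi=8
imul esi, 14 → esi=8*14=112
shr edi, 1 → edi=39>>1=19
mov [40], esi → M[40]=112
neg edi → edi=-(19)=-19
mod esi, 17 → esi=112%17=10
halt.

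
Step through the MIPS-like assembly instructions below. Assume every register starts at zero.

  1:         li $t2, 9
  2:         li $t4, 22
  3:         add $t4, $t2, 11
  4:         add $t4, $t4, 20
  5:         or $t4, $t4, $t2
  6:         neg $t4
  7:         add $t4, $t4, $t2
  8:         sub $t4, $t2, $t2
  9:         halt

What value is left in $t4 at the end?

0

li $t2, 9 → $t2=9
li $t4, 22 → $t4=22
add $t4, $t2, 11 → $t4=9+11=20
add $t4, $t4, 20 → $t4=20+20=40
or $t4, $t4, $t2 → $t4=40|9=41
neg $t4 → $t4=-(41)=-41
add $t4, $t4, $t2 → $t4=(-41)+9=-32
sub $t4, $t2, $t2 → $t4=9-9=0
halt.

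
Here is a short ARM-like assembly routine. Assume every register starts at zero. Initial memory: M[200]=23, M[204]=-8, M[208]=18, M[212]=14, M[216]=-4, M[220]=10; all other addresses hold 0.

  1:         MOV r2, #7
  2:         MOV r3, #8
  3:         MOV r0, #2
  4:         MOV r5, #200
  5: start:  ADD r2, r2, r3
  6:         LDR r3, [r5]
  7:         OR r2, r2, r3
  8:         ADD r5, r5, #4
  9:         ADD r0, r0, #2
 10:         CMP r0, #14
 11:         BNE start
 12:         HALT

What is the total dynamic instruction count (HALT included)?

r2=7
r3=8
r0=2
r5=200
r2=7+8=15
r3=M[200]=23
r2=15|23=31
r5=200+4=204
r0=2+2=4
CMP r0, #14  (cmp 4,14)
BNE start: taken
r2=31+23=54
r3=M[204]=-8
r2=54|(-8)=-2
r5=204+4=208
r0=4+2=6
CMP r0, #14  (cmp 6,14)
BNE start: taken
r2=(-2)+(-8)=-10
r3=M[208]=18
r2=(-10)|18=-10
r5=208+4=212
r0=6+2=8
CMP r0, #14  (cmp 8,14)
BNE start: taken
r2=(-10)+18=8
r3=M[212]=14
r2=8|14=14
r5=212+4=216
r0=8+2=10
CMP r0, #14  (cmp 10,14)
BNE start: taken
r2=14+14=28
r3=M[216]=-4
r2=28|(-4)=-4
r5=216+4=220
r0=10+2=12
CMP r0, #14  (cmp 12,14)
BNE start: taken
r2=(-4)+(-4)=-8
r3=M[220]=10
r2=(-8)|10=-6
r5=220+4=224
r0=12+2=14
CMP r0, #14  (cmp 14,14)
BNE start: not taken
halt.
Total executed instructions: 47.

47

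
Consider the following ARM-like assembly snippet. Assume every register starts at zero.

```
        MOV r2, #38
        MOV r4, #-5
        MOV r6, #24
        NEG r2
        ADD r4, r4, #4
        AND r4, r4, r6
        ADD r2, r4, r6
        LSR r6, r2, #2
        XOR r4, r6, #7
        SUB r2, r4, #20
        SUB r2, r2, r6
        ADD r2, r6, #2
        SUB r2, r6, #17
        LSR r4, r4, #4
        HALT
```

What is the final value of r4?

0

after MOV r2, #38: r2=38
after MOV r4, #-5: r4=-5
after MOV r6, #24: r6=24
after NEG r2: r2=-(38)=-38
after ADD r4, r4, #4: r4=(-5)+4=-1
after AND r4, r4, r6: r4=(-1)&24=24
after ADD r2, r4, r6: r2=24+24=48
after LSR r6, r2, #2: r6=48>>2=12
after XOR r4, r6, #7: r4=12^7=11
after SUB r2, r4, #20: r2=11-20=-9
after SUB r2, r2, r6: r2=(-9)-12=-21
after ADD r2, r6, #2: r2=12+2=14
after SUB r2, r6, #17: r2=12-17=-5
after LSR r4, r4, #4: r4=11>>4=0
halt.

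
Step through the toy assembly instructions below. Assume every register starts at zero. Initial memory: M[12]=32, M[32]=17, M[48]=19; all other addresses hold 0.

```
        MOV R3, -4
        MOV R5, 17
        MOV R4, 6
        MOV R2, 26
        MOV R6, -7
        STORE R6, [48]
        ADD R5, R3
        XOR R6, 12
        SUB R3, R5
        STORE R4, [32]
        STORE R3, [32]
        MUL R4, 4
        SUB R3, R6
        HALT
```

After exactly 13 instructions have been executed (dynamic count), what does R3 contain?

after MOV R3, -4: R3=-4
after MOV R5, 17: R5=17
after MOV R4, 6: R4=6
after MOV R2, 26: R2=26
after MOV R6, -7: R6=-7
STORE R6, [48] → M[48]=-7
after ADD R5, R3: R5=17+(-4)=13
after XOR R6, 12: R6=(-7)^12=-11
after SUB R3, R5: R3=(-4)-13=-17
STORE R4, [32] → M[32]=6
STORE R3, [32] → M[32]=-17
after MUL R4, 4: R4=6*4=24
after SUB R3, R6: R3=(-17)-(-11)=-6
After step 13: R3 = -6.

-6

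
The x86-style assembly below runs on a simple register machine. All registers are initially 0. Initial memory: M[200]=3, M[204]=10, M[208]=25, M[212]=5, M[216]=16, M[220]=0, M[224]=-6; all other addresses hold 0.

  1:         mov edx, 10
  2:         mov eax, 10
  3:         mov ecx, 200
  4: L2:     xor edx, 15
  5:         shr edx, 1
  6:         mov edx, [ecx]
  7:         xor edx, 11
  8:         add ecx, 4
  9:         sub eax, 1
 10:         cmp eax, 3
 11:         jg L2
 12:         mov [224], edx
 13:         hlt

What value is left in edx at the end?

-15

mov edx, 10 → edx=10
mov eax, 10 → eax=10
mov ecx, 200 → ecx=200
xor edx, 15 → edx=10^15=5
shr edx, 1 → edx=5>>1=2
mov edx, [ecx] → edx=M[200]=3
xor edx, 11 → edx=3^11=8
add ecx, 4 → ecx=200+4=204
sub eax, 1 → eax=10-1=9
cmp eax, 3  (cmp 9,3)
jg L2: taken
xor edx, 15 → edx=8^15=7
shr edx, 1 → edx=7>>1=3
mov edx, [ecx] → edx=M[204]=10
xor edx, 11 → edx=10^11=1
add ecx, 4 → ecx=204+4=208
sub eax, 1 → eax=9-1=8
cmp eax, 3  (cmp 8,3)
jg L2: taken
xor edx, 15 → edx=1^15=14
shr edx, 1 → edx=14>>1=7
mov edx, [ecx] → edx=M[208]=25
xor edx, 11 → edx=25^11=18
add ecx, 4 → ecx=208+4=212
sub eax, 1 → eax=8-1=7
cmp eax, 3  (cmp 7,3)
jg L2: taken
xor edx, 15 → edx=18^15=29
shr edx, 1 → edx=29>>1=14
mov edx, [ecx] → edx=M[212]=5
xor edx, 11 → edx=5^11=14
add ecx, 4 → ecx=212+4=216
sub eax, 1 → eax=7-1=6
cmp eax, 3  (cmp 6,3)
jg L2: taken
xor edx, 15 → edx=14^15=1
shr edx, 1 → edx=1>>1=0
mov edx, [ecx] → edx=M[216]=16
xor edx, 11 → edx=16^11=27
add ecx, 4 → ecx=216+4=220
sub eax, 1 → eax=6-1=5
cmp eax, 3  (cmp 5,3)
jg L2: taken
xor edx, 15 → edx=27^15=20
shr edx, 1 → edx=20>>1=10
mov edx, [ecx] → edx=M[220]=0
xor edx, 11 → edx=0^11=11
add ecx, 4 → ecx=220+4=224
sub eax, 1 → eax=5-1=4
cmp eax, 3  (cmp 4,3)
jg L2: taken
xor edx, 15 → edx=11^15=4
shr edx, 1 → edx=4>>1=2
mov edx, [ecx] → edx=M[224]=-6
xor edx, 11 → edx=(-6)^11=-15
add ecx, 4 → ecx=224+4=228
sub eax, 1 → eax=4-1=3
cmp eax, 3  (cmp 3,3)
jg L2: not taken
mov [224], edx → M[224]=-15
halt.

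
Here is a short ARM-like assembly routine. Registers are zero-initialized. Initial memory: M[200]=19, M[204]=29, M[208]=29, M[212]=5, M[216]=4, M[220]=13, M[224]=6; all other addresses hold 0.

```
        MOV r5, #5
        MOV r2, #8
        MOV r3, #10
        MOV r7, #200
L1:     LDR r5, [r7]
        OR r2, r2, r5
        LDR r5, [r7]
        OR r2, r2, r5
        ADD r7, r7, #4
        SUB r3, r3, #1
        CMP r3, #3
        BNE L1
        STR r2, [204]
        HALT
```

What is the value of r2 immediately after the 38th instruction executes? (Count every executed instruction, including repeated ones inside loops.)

31

MOV r5, #5 → r5=5
MOV r2, #8 → r2=8
MOV r3, #10 → r3=10
MOV r7, #200 → r7=200
LDR r5, [r7] → r5=M[200]=19
OR r2, r2, r5 → r2=8|19=27
LDR r5, [r7] → r5=M[200]=19
OR r2, r2, r5 → r2=27|19=27
ADD r7, r7, #4 → r7=200+4=204
SUB r3, r3, #1 → r3=10-1=9
CMP r3, #3  (cmp 9,3)
BNE L1: taken
LDR r5, [r7] → r5=M[204]=29
OR r2, r2, r5 → r2=27|29=31
LDR r5, [r7] → r5=M[204]=29
OR r2, r2, r5 → r2=31|29=31
ADD r7, r7, #4 → r7=204+4=208
SUB r3, r3, #1 → r3=9-1=8
CMP r3, #3  (cmp 8,3)
BNE L1: taken
LDR r5, [r7] → r5=M[208]=29
OR r2, r2, r5 → r2=31|29=31
LDR r5, [r7] → r5=M[208]=29
OR r2, r2, r5 → r2=31|29=31
ADD r7, r7, #4 → r7=208+4=212
SUB r3, r3, #1 → r3=8-1=7
CMP r3, #3  (cmp 7,3)
BNE L1: taken
LDR r5, [r7] → r5=M[212]=5
OR r2, r2, r5 → r2=31|5=31
LDR r5, [r7] → r5=M[212]=5
OR r2, r2, r5 → r2=31|5=31
ADD r7, r7, #4 → r7=212+4=216
SUB r3, r3, #1 → r3=7-1=6
CMP r3, #3  (cmp 6,3)
BNE L1: taken
LDR r5, [r7] → r5=M[216]=4
OR r2, r2, r5 → r2=31|4=31
After step 38: r2 = 31.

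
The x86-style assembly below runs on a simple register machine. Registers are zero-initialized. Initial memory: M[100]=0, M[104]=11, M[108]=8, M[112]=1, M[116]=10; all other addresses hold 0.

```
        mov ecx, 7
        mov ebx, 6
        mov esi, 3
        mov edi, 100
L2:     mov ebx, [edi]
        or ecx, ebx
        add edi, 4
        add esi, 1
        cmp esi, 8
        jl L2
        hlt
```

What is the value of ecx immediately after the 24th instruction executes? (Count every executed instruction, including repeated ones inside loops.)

mov ecx, 7 → ecx=7
mov ebx, 6 → ebx=6
mov esi, 3 → esi=3
mov edi, 100 → edi=100
mov ebx, [edi] → ebx=M[100]=0
or ecx, ebx → ecx=7|0=7
add edi, 4 → edi=100+4=104
add esi, 1 → esi=3+1=4
cmp esi, 8  (cmp 4,8)
jl L2: taken
mov ebx, [edi] → ebx=M[104]=11
or ecx, ebx → ecx=7|11=15
add edi, 4 → edi=104+4=108
add esi, 1 → esi=4+1=5
cmp esi, 8  (cmp 5,8)
jl L2: taken
mov ebx, [edi] → ebx=M[108]=8
or ecx, ebx → ecx=15|8=15
add edi, 4 → edi=108+4=112
add esi, 1 → esi=5+1=6
cmp esi, 8  (cmp 6,8)
jl L2: taken
mov ebx, [edi] → ebx=M[112]=1
or ecx, ebx → ecx=15|1=15
After step 24: ecx = 15.

15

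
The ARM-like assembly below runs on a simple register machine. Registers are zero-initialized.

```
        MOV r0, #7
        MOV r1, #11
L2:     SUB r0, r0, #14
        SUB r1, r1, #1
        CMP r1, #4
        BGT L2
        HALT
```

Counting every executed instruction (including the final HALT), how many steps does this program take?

r0=7
r1=11
r0=7-14=-7
r1=11-1=10
CMP r1, #4  (cmp 10,4)
BGT L2: taken
r0=(-7)-14=-21
r1=10-1=9
CMP r1, #4  (cmp 9,4)
BGT L2: taken
r0=(-21)-14=-35
r1=9-1=8
CMP r1, #4  (cmp 8,4)
BGT L2: taken
r0=(-35)-14=-49
r1=8-1=7
CMP r1, #4  (cmp 7,4)
BGT L2: taken
r0=(-49)-14=-63
r1=7-1=6
CMP r1, #4  (cmp 6,4)
BGT L2: taken
r0=(-63)-14=-77
r1=6-1=5
CMP r1, #4  (cmp 5,4)
BGT L2: taken
r0=(-77)-14=-91
r1=5-1=4
CMP r1, #4  (cmp 4,4)
BGT L2: not taken
halt.
Total executed instructions: 31.

31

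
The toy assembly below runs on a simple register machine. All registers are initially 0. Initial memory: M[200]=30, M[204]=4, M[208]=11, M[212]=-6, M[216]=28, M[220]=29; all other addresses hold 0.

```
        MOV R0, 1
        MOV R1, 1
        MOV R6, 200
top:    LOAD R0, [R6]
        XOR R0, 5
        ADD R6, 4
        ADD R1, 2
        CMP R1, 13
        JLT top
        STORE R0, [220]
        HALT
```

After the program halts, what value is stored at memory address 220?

24

after MOV R0, 1: R0=1
after MOV R1, 1: R1=1
after MOV R6, 200: R6=200
after LOAD R0, [R6]: R0=M[200]=30
after XOR R0, 5: R0=30^5=27
after ADD R6, 4: R6=200+4=204
after ADD R1, 2: R1=1+2=3
CMP R1, 13  (cmp 3,13)
JLT top: taken
after LOAD R0, [R6]: R0=M[204]=4
after XOR R0, 5: R0=4^5=1
after ADD R6, 4: R6=204+4=208
after ADD R1, 2: R1=3+2=5
CMP R1, 13  (cmp 5,13)
JLT top: taken
after LOAD R0, [R6]: R0=M[208]=11
after XOR R0, 5: R0=11^5=14
after ADD R6, 4: R6=208+4=212
after ADD R1, 2: R1=5+2=7
CMP R1, 13  (cmp 7,13)
JLT top: taken
after LOAD R0, [R6]: R0=M[212]=-6
after XOR R0, 5: R0=(-6)^5=-1
after ADD R6, 4: R6=212+4=216
after ADD R1, 2: R1=7+2=9
CMP R1, 13  (cmp 9,13)
JLT top: taken
after LOAD R0, [R6]: R0=M[216]=28
after XOR R0, 5: R0=28^5=25
after ADD R6, 4: R6=216+4=220
after ADD R1, 2: R1=9+2=11
CMP R1, 13  (cmp 11,13)
JLT top: taken
after LOAD R0, [R6]: R0=M[220]=29
after XOR R0, 5: R0=29^5=24
after ADD R6, 4: R6=220+4=224
after ADD R1, 2: R1=11+2=13
CMP R1, 13  (cmp 13,13)
JLT top: not taken
STORE R0, [220] → M[220]=24
halt.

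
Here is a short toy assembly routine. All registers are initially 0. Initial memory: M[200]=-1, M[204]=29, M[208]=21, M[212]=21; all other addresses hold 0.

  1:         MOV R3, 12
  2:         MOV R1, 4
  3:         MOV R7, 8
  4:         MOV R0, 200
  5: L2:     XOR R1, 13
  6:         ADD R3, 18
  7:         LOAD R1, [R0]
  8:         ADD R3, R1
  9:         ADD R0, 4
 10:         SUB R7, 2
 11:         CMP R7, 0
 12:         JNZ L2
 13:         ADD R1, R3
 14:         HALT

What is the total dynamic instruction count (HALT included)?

after MOV R3, 12: R3=12
after MOV R1, 4: R1=4
after MOV R7, 8: R7=8
after MOV R0, 200: R0=200
after XOR R1, 13: R1=4^13=9
after ADD R3, 18: R3=12+18=30
after LOAD R1, [R0]: R1=M[200]=-1
after ADD R3, R1: R3=30+(-1)=29
after ADD R0, 4: R0=200+4=204
after SUB R7, 2: R7=8-2=6
CMP R7, 0  (cmp 6,0)
JNZ L2: taken
after XOR R1, 13: R1=(-1)^13=-14
after ADD R3, 18: R3=29+18=47
after LOAD R1, [R0]: R1=M[204]=29
after ADD R3, R1: R3=47+29=76
after ADD R0, 4: R0=204+4=208
after SUB R7, 2: R7=6-2=4
CMP R7, 0  (cmp 4,0)
JNZ L2: taken
after XOR R1, 13: R1=29^13=16
after ADD R3, 18: R3=76+18=94
after LOAD R1, [R0]: R1=M[208]=21
after ADD R3, R1: R3=94+21=115
after ADD R0, 4: R0=208+4=212
after SUB R7, 2: R7=4-2=2
CMP R7, 0  (cmp 2,0)
JNZ L2: taken
after XOR R1, 13: R1=21^13=24
after ADD R3, 18: R3=115+18=133
after LOAD R1, [R0]: R1=M[212]=21
after ADD R3, R1: R3=133+21=154
after ADD R0, 4: R0=212+4=216
after SUB R7, 2: R7=2-2=0
CMP R7, 0  (cmp 0,0)
JNZ L2: not taken
after ADD R1, R3: R1=21+154=175
halt.
Total executed instructions: 38.

38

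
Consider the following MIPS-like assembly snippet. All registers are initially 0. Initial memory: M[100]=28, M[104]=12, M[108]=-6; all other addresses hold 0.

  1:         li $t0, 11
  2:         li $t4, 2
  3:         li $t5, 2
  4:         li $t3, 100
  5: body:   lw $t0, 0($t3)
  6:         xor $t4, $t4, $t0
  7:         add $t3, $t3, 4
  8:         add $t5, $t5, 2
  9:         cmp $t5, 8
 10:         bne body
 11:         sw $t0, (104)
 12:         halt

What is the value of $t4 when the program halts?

li $t0, 11 → $t0=11
li $t4, 2 → $t4=2
li $t5, 2 → $t5=2
li $t3, 100 → $t3=100
lw $t0, 0($t3) → $t0=M[100]=28
xor $t4, $t4, $t0 → $t4=2^28=30
add $t3, $t3, 4 → $t3=100+4=104
add $t5, $t5, 2 → $t5=2+2=4
cmp $t5, 8  (cmp 4,8)
bne body: taken
lw $t0, 0($t3) → $t0=M[104]=12
xor $t4, $t4, $t0 → $t4=30^12=18
add $t3, $t3, 4 → $t3=104+4=108
add $t5, $t5, 2 → $t5=4+2=6
cmp $t5, 8  (cmp 6,8)
bne body: taken
lw $t0, 0($t3) → $t0=M[108]=-6
xor $t4, $t4, $t0 → $t4=18^(-6)=-24
add $t3, $t3, 4 → $t3=108+4=112
add $t5, $t5, 2 → $t5=6+2=8
cmp $t5, 8  (cmp 8,8)
bne body: not taken
sw $t0, (104) → M[104]=-6
halt.

-24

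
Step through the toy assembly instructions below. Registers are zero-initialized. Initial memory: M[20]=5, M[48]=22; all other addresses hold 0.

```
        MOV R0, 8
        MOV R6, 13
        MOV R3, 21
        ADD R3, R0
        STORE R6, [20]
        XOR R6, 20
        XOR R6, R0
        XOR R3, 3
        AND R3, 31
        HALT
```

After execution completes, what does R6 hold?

17

after MOV R0, 8: R0=8
after MOV R6, 13: R6=13
after MOV R3, 21: R3=21
after ADD R3, R0: R3=21+8=29
STORE R6, [20] → M[20]=13
after XOR R6, 20: R6=13^20=25
after XOR R6, R0: R6=25^8=17
after XOR R3, 3: R3=29^3=30
after AND R3, 31: R3=30&31=30
halt.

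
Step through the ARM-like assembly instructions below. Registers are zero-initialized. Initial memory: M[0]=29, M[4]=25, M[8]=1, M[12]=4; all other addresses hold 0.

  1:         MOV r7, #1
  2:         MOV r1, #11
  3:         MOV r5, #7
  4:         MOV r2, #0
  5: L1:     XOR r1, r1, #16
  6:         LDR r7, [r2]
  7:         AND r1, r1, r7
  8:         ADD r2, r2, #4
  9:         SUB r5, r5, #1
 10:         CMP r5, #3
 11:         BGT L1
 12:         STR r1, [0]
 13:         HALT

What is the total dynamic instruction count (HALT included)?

r7=1
r1=11
r5=7
r2=0
r1=11^16=27
r7=M[0]=29
r1=27&29=25
r2=0+4=4
r5=7-1=6
CMP r5, #3  (cmp 6,3)
BGT L1: taken
r1=25^16=9
r7=M[4]=25
r1=9&25=9
r2=4+4=8
r5=6-1=5
CMP r5, #3  (cmp 5,3)
BGT L1: taken
r1=9^16=25
r7=M[8]=1
r1=25&1=1
r2=8+4=12
r5=5-1=4
CMP r5, #3  (cmp 4,3)
BGT L1: taken
r1=1^16=17
r7=M[12]=4
r1=17&4=0
r2=12+4=16
r5=4-1=3
CMP r5, #3  (cmp 3,3)
BGT L1: not taken
STR r1, [0] → M[0]=0
halt.
Total executed instructions: 34.

34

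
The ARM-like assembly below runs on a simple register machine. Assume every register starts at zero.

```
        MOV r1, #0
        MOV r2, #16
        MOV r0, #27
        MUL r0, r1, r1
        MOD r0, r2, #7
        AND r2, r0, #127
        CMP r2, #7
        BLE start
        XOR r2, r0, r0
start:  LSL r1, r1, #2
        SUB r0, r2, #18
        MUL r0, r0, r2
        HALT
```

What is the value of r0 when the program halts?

-32

after MOV r1, #0: r1=0
after MOV r2, #16: r2=16
after MOV r0, #27: r0=27
after MUL r0, r1, r1: r0=0*0=0
after MOD r0, r2, #7: r0=16%7=2
after AND r2, r0, #127: r2=2&127=2
CMP r2, #7  (cmp 2,7)
BLE start: taken
after LSL r1, r1, #2: r1=0<<2=0
after SUB r0, r2, #18: r0=2-18=-16
after MUL r0, r0, r2: r0=(-16)*2=-32
halt.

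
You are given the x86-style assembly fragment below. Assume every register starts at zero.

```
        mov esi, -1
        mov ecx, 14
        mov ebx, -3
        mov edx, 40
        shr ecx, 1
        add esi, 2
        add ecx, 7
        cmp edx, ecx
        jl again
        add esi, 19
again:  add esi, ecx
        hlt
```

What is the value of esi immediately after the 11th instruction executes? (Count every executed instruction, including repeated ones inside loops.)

mov esi, -1 → esi=-1
mov ecx, 14 → ecx=14
mov ebx, -3 → ebx=-3
mov edx, 40 → edx=40
shr ecx, 1 → ecx=14>>1=7
add esi, 2 → esi=(-1)+2=1
add ecx, 7 → ecx=7+7=14
cmp edx, ecx  (cmp 40,14)
jl again: not taken
add esi, 19 → esi=1+19=20
add esi, ecx → esi=20+14=34
After step 11: esi = 34.

34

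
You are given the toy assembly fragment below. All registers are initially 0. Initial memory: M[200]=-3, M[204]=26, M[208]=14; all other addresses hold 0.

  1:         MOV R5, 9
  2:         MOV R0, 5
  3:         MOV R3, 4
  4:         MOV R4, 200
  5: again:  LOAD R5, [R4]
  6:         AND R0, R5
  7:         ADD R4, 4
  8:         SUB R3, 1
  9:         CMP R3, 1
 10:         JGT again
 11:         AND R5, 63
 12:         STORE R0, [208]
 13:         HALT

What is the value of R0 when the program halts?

MOV R5, 9 → R5=9
MOV R0, 5 → R0=5
MOV R3, 4 → R3=4
MOV R4, 200 → R4=200
LOAD R5, [R4] → R5=M[200]=-3
AND R0, R5 → R0=5&(-3)=5
ADD R4, 4 → R4=200+4=204
SUB R3, 1 → R3=4-1=3
CMP R3, 1  (cmp 3,1)
JGT again: taken
LOAD R5, [R4] → R5=M[204]=26
AND R0, R5 → R0=5&26=0
ADD R4, 4 → R4=204+4=208
SUB R3, 1 → R3=3-1=2
CMP R3, 1  (cmp 2,1)
JGT again: taken
LOAD R5, [R4] → R5=M[208]=14
AND R0, R5 → R0=0&14=0
ADD R4, 4 → R4=208+4=212
SUB R3, 1 → R3=2-1=1
CMP R3, 1  (cmp 1,1)
JGT again: not taken
AND R5, 63 → R5=14&63=14
STORE R0, [208] → M[208]=0
halt.

0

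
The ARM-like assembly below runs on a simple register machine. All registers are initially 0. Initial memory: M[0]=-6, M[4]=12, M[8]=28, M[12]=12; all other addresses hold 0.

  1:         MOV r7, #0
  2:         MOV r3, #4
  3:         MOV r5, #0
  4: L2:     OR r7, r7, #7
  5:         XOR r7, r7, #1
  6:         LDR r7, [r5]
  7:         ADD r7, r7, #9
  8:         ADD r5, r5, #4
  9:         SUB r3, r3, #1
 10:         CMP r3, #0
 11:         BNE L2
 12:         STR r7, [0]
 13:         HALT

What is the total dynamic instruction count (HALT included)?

37

MOV r7, #0 → r7=0
MOV r3, #4 → r3=4
MOV r5, #0 → r5=0
OR r7, r7, #7 → r7=0|7=7
XOR r7, r7, #1 → r7=7^1=6
LDR r7, [r5] → r7=M[0]=-6
ADD r7, r7, #9 → r7=(-6)+9=3
ADD r5, r5, #4 → r5=0+4=4
SUB r3, r3, #1 → r3=4-1=3
CMP r3, #0  (cmp 3,0)
BNE L2: taken
OR r7, r7, #7 → r7=3|7=7
XOR r7, r7, #1 → r7=7^1=6
LDR r7, [r5] → r7=M[4]=12
ADD r7, r7, #9 → r7=12+9=21
ADD r5, r5, #4 → r5=4+4=8
SUB r3, r3, #1 → r3=3-1=2
CMP r3, #0  (cmp 2,0)
BNE L2: taken
OR r7, r7, #7 → r7=21|7=23
XOR r7, r7, #1 → r7=23^1=22
LDR r7, [r5] → r7=M[8]=28
ADD r7, r7, #9 → r7=28+9=37
ADD r5, r5, #4 → r5=8+4=12
SUB r3, r3, #1 → r3=2-1=1
CMP r3, #0  (cmp 1,0)
BNE L2: taken
OR r7, r7, #7 → r7=37|7=39
XOR r7, r7, #1 → r7=39^1=38
LDR r7, [r5] → r7=M[12]=12
ADD r7, r7, #9 → r7=12+9=21
ADD r5, r5, #4 → r5=12+4=16
SUB r3, r3, #1 → r3=1-1=0
CMP r3, #0  (cmp 0,0)
BNE L2: not taken
STR r7, [0] → M[0]=21
halt.
Total executed instructions: 37.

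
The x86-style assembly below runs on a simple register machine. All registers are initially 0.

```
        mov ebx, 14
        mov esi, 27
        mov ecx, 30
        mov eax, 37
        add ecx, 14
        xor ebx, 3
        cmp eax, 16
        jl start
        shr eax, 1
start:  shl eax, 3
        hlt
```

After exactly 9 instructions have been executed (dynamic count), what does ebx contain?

after mov ebx, 14: ebx=14
after mov esi, 27: esi=27
after mov ecx, 30: ecx=30
after mov eax, 37: eax=37
after add ecx, 14: ecx=30+14=44
after xor ebx, 3: ebx=14^3=13
cmp eax, 16  (cmp 37,16)
jl start: not taken
after shr eax, 1: eax=37>>1=18
After step 9: ebx = 13.

13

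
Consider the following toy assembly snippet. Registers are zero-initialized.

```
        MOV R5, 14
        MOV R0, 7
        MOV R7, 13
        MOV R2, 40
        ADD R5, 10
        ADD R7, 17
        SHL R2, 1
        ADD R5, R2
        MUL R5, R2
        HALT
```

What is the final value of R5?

R5=14
R0=7
R7=13
R2=40
R5=14+10=24
R7=13+17=30
R2=40<<1=80
R5=24+80=104
R5=104*80=8320
halt.

8320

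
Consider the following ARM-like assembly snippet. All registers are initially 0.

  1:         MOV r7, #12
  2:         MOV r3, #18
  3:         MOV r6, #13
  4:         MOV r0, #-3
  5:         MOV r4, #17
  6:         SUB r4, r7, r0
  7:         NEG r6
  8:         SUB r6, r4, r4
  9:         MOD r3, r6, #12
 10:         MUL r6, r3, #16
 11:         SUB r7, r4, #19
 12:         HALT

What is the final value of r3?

0

r7=12
r3=18
r6=13
r0=-3
r4=17
r4=12-(-3)=15
r6=-(13)=-13
r6=15-15=0
r3=0%12=0
r6=0*16=0
r7=15-19=-4
halt.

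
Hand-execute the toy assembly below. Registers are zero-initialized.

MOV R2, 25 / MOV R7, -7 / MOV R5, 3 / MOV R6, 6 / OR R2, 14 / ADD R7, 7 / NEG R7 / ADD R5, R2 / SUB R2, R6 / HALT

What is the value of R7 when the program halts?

MOV R2, 25 → R2=25
MOV R7, -7 → R7=-7
MOV R5, 3 → R5=3
MOV R6, 6 → R6=6
OR R2, 14 → R2=25|14=31
ADD R7, 7 → R7=(-7)+7=0
NEG R7 → R7=-(0)=0
ADD R5, R2 → R5=3+31=34
SUB R2, R6 → R2=31-6=25
halt.

0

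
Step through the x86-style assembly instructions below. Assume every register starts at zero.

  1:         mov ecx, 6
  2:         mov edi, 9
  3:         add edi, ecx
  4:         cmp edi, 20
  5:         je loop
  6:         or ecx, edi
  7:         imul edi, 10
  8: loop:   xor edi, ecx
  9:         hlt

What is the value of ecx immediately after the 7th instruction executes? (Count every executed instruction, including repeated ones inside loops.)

15

after mov ecx, 6: ecx=6
after mov edi, 9: edi=9
after add edi, ecx: edi=9+6=15
cmp edi, 20  (cmp 15,20)
je loop: not taken
after or ecx, edi: ecx=6|15=15
after imul edi, 10: edi=15*10=150
After step 7: ecx = 15.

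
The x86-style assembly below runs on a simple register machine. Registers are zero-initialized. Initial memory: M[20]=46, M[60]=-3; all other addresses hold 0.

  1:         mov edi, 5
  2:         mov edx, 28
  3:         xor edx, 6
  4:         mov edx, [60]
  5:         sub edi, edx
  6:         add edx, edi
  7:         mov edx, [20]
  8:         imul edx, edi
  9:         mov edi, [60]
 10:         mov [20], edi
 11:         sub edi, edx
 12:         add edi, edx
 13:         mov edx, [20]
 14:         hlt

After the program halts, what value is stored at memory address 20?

edi=5
edx=28
edx=28^6=26
edx=M[60]=-3
edi=5-(-3)=8
edx=(-3)+8=5
edx=M[20]=46
edx=46*8=368
edi=M[60]=-3
mov [20], edi → M[20]=-3
edi=(-3)-368=-371
edi=(-371)+368=-3
edx=M[20]=-3
halt.

-3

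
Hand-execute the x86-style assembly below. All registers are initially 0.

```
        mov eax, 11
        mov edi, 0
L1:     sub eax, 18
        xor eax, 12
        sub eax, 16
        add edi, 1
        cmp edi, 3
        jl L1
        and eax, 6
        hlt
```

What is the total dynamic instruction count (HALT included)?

mov eax, 11 → eax=11
mov edi, 0 → edi=0
sub eax, 18 → eax=11-18=-7
xor eax, 12 → eax=(-7)^12=-11
sub eax, 16 → eax=(-11)-16=-27
add edi, 1 → edi=0+1=1
cmp edi, 3  (cmp 1,3)
jl L1: taken
sub eax, 18 → eax=(-27)-18=-45
xor eax, 12 → eax=(-45)^12=-33
sub eax, 16 → eax=(-33)-16=-49
add edi, 1 → edi=1+1=2
cmp edi, 3  (cmp 2,3)
jl L1: taken
sub eax, 18 → eax=(-49)-18=-67
xor eax, 12 → eax=(-67)^12=-79
sub eax, 16 → eax=(-79)-16=-95
add edi, 1 → edi=2+1=3
cmp edi, 3  (cmp 3,3)
jl L1: not taken
and eax, 6 → eax=(-95)&6=0
halt.
Total executed instructions: 22.

22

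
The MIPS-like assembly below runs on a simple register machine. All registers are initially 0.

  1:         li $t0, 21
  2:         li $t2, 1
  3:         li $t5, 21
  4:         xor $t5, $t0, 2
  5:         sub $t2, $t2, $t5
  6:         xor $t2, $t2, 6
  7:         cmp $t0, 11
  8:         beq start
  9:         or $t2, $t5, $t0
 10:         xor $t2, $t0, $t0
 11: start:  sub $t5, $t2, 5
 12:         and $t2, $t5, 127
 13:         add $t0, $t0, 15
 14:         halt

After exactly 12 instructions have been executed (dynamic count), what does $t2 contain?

123

after li $t0, 21: $t0=21
after li $t2, 1: $t2=1
after li $t5, 21: $t5=21
after xor $t5, $t0, 2: $t5=21^2=23
after sub $t2, $t2, $t5: $t2=1-23=-22
after xor $t2, $t2, 6: $t2=(-22)^6=-20
cmp $t0, 11  (cmp 21,11)
beq start: not taken
after or $t2, $t5, $t0: $t2=23|21=23
after xor $t2, $t0, $t0: $t2=21^21=0
after sub $t5, $t2, 5: $t5=0-5=-5
after and $t2, $t5, 127: $t2=(-5)&127=123
After step 12: $t2 = 123.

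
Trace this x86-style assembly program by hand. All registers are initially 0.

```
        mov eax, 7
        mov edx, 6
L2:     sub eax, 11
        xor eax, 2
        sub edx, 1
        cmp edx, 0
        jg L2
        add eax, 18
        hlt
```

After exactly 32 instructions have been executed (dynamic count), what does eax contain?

-59

mov eax, 7 → eax=7
mov edx, 6 → edx=6
sub eax, 11 → eax=7-11=-4
xor eax, 2 → eax=(-4)^2=-2
sub edx, 1 → edx=6-1=5
cmp edx, 0  (cmp 5,0)
jg L2: taken
sub eax, 11 → eax=(-2)-11=-13
xor eax, 2 → eax=(-13)^2=-15
sub edx, 1 → edx=5-1=4
cmp edx, 0  (cmp 4,0)
jg L2: taken
sub eax, 11 → eax=(-15)-11=-26
xor eax, 2 → eax=(-26)^2=-28
sub edx, 1 → edx=4-1=3
cmp edx, 0  (cmp 3,0)
jg L2: taken
sub eax, 11 → eax=(-28)-11=-39
xor eax, 2 → eax=(-39)^2=-37
sub edx, 1 → edx=3-1=2
cmp edx, 0  (cmp 2,0)
jg L2: taken
sub eax, 11 → eax=(-37)-11=-48
xor eax, 2 → eax=(-48)^2=-46
sub edx, 1 → edx=2-1=1
cmp edx, 0  (cmp 1,0)
jg L2: taken
sub eax, 11 → eax=(-46)-11=-57
xor eax, 2 → eax=(-57)^2=-59
sub edx, 1 → edx=1-1=0
cmp edx, 0  (cmp 0,0)
jg L2: not taken
After step 32: eax = -59.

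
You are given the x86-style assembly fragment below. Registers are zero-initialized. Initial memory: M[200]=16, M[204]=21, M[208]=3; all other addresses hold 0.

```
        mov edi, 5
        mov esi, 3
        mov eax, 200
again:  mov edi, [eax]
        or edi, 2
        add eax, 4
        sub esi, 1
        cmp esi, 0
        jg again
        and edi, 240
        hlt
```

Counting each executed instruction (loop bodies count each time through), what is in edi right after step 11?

23

after mov edi, 5: edi=5
after mov esi, 3: esi=3
after mov eax, 200: eax=200
after mov edi, [eax]: edi=M[200]=16
after or edi, 2: edi=16|2=18
after add eax, 4: eax=200+4=204
after sub esi, 1: esi=3-1=2
cmp esi, 0  (cmp 2,0)
jg again: taken
after mov edi, [eax]: edi=M[204]=21
after or edi, 2: edi=21|2=23
After step 11: edi = 23.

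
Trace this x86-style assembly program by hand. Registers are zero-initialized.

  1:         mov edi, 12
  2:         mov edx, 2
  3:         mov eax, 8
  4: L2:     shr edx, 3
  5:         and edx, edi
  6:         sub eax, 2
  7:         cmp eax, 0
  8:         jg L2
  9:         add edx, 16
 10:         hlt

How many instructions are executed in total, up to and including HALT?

25

edi=12
edx=2
eax=8
edx=2>>3=0
edx=0&12=0
eax=8-2=6
cmp eax, 0  (cmp 6,0)
jg L2: taken
edx=0>>3=0
edx=0&12=0
eax=6-2=4
cmp eax, 0  (cmp 4,0)
jg L2: taken
edx=0>>3=0
edx=0&12=0
eax=4-2=2
cmp eax, 0  (cmp 2,0)
jg L2: taken
edx=0>>3=0
edx=0&12=0
eax=2-2=0
cmp eax, 0  (cmp 0,0)
jg L2: not taken
edx=0+16=16
halt.
Total executed instructions: 25.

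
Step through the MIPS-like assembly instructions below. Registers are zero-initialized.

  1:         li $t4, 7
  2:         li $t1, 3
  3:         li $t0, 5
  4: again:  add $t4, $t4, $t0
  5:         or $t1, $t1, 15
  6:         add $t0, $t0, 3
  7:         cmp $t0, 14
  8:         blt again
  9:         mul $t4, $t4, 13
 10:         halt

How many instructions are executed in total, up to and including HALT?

20

li $t4, 7 → $t4=7
li $t1, 3 → $t1=3
li $t0, 5 → $t0=5
add $t4, $t4, $t0 → $t4=7+5=12
or $t1, $t1, 15 → $t1=3|15=15
add $t0, $t0, 3 → $t0=5+3=8
cmp $t0, 14  (cmp 8,14)
blt again: taken
add $t4, $t4, $t0 → $t4=12+8=20
or $t1, $t1, 15 → $t1=15|15=15
add $t0, $t0, 3 → $t0=8+3=11
cmp $t0, 14  (cmp 11,14)
blt again: taken
add $t4, $t4, $t0 → $t4=20+11=31
or $t1, $t1, 15 → $t1=15|15=15
add $t0, $t0, 3 → $t0=11+3=14
cmp $t0, 14  (cmp 14,14)
blt again: not taken
mul $t4, $t4, 13 → $t4=31*13=403
halt.
Total executed instructions: 20.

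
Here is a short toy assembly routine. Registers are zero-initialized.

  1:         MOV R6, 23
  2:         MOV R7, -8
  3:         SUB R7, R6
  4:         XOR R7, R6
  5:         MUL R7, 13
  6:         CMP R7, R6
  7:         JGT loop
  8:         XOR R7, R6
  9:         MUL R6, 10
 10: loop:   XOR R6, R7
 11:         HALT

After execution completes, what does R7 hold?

MOV R6, 23 → R6=23
MOV R7, -8 → R7=-8
SUB R7, R6 → R7=(-8)-23=-31
XOR R7, R6 → R7=(-31)^23=-10
MUL R7, 13 → R7=(-10)*13=-130
CMP R7, R6  (cmp -130,23)
JGT loop: not taken
XOR R7, R6 → R7=(-130)^23=-151
MUL R6, 10 → R6=23*10=230
XOR R6, R7 → R6=230^(-151)=-113
halt.

-151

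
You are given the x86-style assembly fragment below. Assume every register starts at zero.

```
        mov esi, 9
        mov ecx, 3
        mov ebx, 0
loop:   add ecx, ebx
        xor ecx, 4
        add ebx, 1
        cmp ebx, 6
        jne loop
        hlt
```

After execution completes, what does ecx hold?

10

after mov esi, 9: esi=9
after mov ecx, 3: ecx=3
after mov ebx, 0: ebx=0
after add ecx, ebx: ecx=3+0=3
after xor ecx, 4: ecx=3^4=7
after add ebx, 1: ebx=0+1=1
cmp ebx, 6  (cmp 1,6)
jne loop: taken
after add ecx, ebx: ecx=7+1=8
after xor ecx, 4: ecx=8^4=12
after add ebx, 1: ebx=1+1=2
cmp ebx, 6  (cmp 2,6)
jne loop: taken
after add ecx, ebx: ecx=12+2=14
after xor ecx, 4: ecx=14^4=10
after add ebx, 1: ebx=2+1=3
cmp ebx, 6  (cmp 3,6)
jne loop: taken
after add ecx, ebx: ecx=10+3=13
after xor ecx, 4: ecx=13^4=9
after add ebx, 1: ebx=3+1=4
cmp ebx, 6  (cmp 4,6)
jne loop: taken
after add ecx, ebx: ecx=9+4=13
after xor ecx, 4: ecx=13^4=9
after add ebx, 1: ebx=4+1=5
cmp ebx, 6  (cmp 5,6)
jne loop: taken
after add ecx, ebx: ecx=9+5=14
after xor ecx, 4: ecx=14^4=10
after add ebx, 1: ebx=5+1=6
cmp ebx, 6  (cmp 6,6)
jne loop: not taken
halt.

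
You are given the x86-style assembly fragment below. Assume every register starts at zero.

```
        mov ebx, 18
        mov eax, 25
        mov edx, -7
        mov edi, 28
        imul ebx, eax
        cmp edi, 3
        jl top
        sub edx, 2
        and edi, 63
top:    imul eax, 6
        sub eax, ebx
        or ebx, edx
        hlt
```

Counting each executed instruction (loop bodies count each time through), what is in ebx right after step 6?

ebx=18
eax=25
edx=-7
edi=28
ebx=18*25=450
cmp edi, 3  (cmp 28,3)
After step 6: ebx = 450.

450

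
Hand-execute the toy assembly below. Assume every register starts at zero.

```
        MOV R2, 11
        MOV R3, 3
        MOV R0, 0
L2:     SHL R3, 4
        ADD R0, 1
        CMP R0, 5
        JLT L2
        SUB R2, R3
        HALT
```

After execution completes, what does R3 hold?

3145728

MOV R2, 11 → R2=11
MOV R3, 3 → R3=3
MOV R0, 0 → R0=0
SHL R3, 4 → R3=3<<4=48
ADD R0, 1 → R0=0+1=1
CMP R0, 5  (cmp 1,5)
JLT L2: taken
SHL R3, 4 → R3=48<<4=768
ADD R0, 1 → R0=1+1=2
CMP R0, 5  (cmp 2,5)
JLT L2: taken
SHL R3, 4 → R3=768<<4=12288
ADD R0, 1 → R0=2+1=3
CMP R0, 5  (cmp 3,5)
JLT L2: taken
SHL R3, 4 → R3=12288<<4=196608
ADD R0, 1 → R0=3+1=4
CMP R0, 5  (cmp 4,5)
JLT L2: taken
SHL R3, 4 → R3=196608<<4=3145728
ADD R0, 1 → R0=4+1=5
CMP R0, 5  (cmp 5,5)
JLT L2: not taken
SUB R2, R3 → R2=11-3145728=-3145717
halt.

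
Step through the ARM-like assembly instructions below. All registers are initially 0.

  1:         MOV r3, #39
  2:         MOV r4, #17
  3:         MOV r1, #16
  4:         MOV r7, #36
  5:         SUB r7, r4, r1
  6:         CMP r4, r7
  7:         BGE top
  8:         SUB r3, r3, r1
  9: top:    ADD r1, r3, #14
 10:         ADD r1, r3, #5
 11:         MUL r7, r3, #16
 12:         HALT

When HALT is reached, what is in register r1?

MOV r3, #39 → r3=39
MOV r4, #17 → r4=17
MOV r1, #16 → r1=16
MOV r7, #36 → r7=36
SUB r7, r4, r1 → r7=17-16=1
CMP r4, r7  (cmp 17,1)
BGE top: taken
ADD r1, r3, #14 → r1=39+14=53
ADD r1, r3, #5 → r1=39+5=44
MUL r7, r3, #16 → r7=39*16=624
halt.

44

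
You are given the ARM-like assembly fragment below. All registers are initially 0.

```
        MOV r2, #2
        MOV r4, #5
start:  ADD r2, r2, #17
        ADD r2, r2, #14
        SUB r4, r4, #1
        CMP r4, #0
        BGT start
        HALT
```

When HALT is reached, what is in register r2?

r2=2
r4=5
r2=2+17=19
r2=19+14=33
r4=5-1=4
CMP r4, #0  (cmp 4,0)
BGT start: taken
r2=33+17=50
r2=50+14=64
r4=4-1=3
CMP r4, #0  (cmp 3,0)
BGT start: taken
r2=64+17=81
r2=81+14=95
r4=3-1=2
CMP r4, #0  (cmp 2,0)
BGT start: taken
r2=95+17=112
r2=112+14=126
r4=2-1=1
CMP r4, #0  (cmp 1,0)
BGT start: taken
r2=126+17=143
r2=143+14=157
r4=1-1=0
CMP r4, #0  (cmp 0,0)
BGT start: not taken
halt.

157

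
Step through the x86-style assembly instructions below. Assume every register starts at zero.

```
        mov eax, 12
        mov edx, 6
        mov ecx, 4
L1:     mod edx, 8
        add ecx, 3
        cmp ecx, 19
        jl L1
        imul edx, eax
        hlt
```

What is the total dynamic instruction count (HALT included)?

25

after mov eax, 12: eax=12
after mov edx, 6: edx=6
after mov ecx, 4: ecx=4
after mod edx, 8: edx=6%8=6
after add ecx, 3: ecx=4+3=7
cmp ecx, 19  (cmp 7,19)
jl L1: taken
after mod edx, 8: edx=6%8=6
after add ecx, 3: ecx=7+3=10
cmp ecx, 19  (cmp 10,19)
jl L1: taken
after mod edx, 8: edx=6%8=6
after add ecx, 3: ecx=10+3=13
cmp ecx, 19  (cmp 13,19)
jl L1: taken
after mod edx, 8: edx=6%8=6
after add ecx, 3: ecx=13+3=16
cmp ecx, 19  (cmp 16,19)
jl L1: taken
after mod edx, 8: edx=6%8=6
after add ecx, 3: ecx=16+3=19
cmp ecx, 19  (cmp 19,19)
jl L1: not taken
after imul edx, eax: edx=6*12=72
halt.
Total executed instructions: 25.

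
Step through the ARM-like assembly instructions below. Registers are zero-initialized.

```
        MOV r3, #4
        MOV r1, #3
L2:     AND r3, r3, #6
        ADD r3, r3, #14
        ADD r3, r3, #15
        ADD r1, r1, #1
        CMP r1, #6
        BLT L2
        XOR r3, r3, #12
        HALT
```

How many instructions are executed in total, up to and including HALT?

after MOV r3, #4: r3=4
after MOV r1, #3: r1=3
after AND r3, r3, #6: r3=4&6=4
after ADD r3, r3, #14: r3=4+14=18
after ADD r3, r3, #15: r3=18+15=33
after ADD r1, r1, #1: r1=3+1=4
CMP r1, #6  (cmp 4,6)
BLT L2: taken
after AND r3, r3, #6: r3=33&6=0
after ADD r3, r3, #14: r3=0+14=14
after ADD r3, r3, #15: r3=14+15=29
after ADD r1, r1, #1: r1=4+1=5
CMP r1, #6  (cmp 5,6)
BLT L2: taken
after AND r3, r3, #6: r3=29&6=4
after ADD r3, r3, #14: r3=4+14=18
after ADD r3, r3, #15: r3=18+15=33
after ADD r1, r1, #1: r1=5+1=6
CMP r1, #6  (cmp 6,6)
BLT L2: not taken
after XOR r3, r3, #12: r3=33^12=45
halt.
Total executed instructions: 22.

22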